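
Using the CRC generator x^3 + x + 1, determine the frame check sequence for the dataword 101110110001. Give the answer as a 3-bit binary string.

Append 3 zeros: 101110110001000. Divide by 1011 (XOR where the leading bit is 1):
  pos 0: 1011 XOR 1011 = 0000
  pos 4: 1011 XOR 1011 = 0000
  pos 11: 1000 XOR 1011 = 0011
Remainder (last 3 bits) = 011. This is the CRC / FCS.

011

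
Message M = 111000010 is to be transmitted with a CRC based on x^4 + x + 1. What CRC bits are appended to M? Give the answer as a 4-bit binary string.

Append 4 zeros: 1110000100000. Divide by 10011 (XOR where the leading bit is 1):
  pos 0: 11100 XOR 10011 = 01111
  pos 1: 11110 XOR 10011 = 01101
  pos 2: 11010 XOR 10011 = 01001
  pos 3: 10011 XOR 10011 = 00000
Remainder (last 4 bits) = 0000. This is the CRC / FCS.

0000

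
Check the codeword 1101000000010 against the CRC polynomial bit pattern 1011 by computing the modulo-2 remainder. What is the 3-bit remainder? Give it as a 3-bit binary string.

Modulo-2 division of 1101000000010 by 1011:
  pos 0: 1101 XOR 1011 = 0110
  pos 1: 1100 XOR 1011 = 0111
  pos 2: 1110 XOR 1011 = 0101
  pos 3: 1010 XOR 1011 = 0001
  pos 6: 1000 XOR 1011 = 0011
  pos 8: 1101 XOR 1011 = 0110
  pos 9: 1100 XOR 1011 = 0111
Remainder = 111 (nonzero — an error is detected).

111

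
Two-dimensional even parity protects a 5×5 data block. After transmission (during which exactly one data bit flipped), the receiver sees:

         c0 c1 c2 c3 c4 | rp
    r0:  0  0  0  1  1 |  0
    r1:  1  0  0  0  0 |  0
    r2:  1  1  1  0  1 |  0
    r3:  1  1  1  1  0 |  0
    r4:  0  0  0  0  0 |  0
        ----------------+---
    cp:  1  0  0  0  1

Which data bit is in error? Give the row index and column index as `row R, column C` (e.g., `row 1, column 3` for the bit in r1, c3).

row 1, column 4

Recompute each row's even parity and compare to rp:
  r0: data parity 0, sent rp 0 → ok
  r1: data parity 1, sent rp 0 → mismatch
  r2: data parity 0, sent rp 0 → ok
  r3: data parity 0, sent rp 0 → ok
  r4: data parity 0, sent rp 0 → ok
Recompute each column's even parity and compare to cp:
  c0: data parity 1, sent cp 1 → ok
  c1: data parity 0, sent cp 0 → ok
  c2: data parity 0, sent cp 0 → ok
  c3: data parity 0, sent cp 0 → ok
  c4: data parity 0, sent cp 1 → mismatch
Exactly one row (r1) and one column (c4) fail → the flipped bit is at their intersection.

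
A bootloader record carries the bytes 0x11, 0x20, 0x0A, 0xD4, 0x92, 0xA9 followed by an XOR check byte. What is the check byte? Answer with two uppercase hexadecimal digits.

D4

XOR the bytes together:
  start with 0x11
  0x11 ⊕ 0x20 = 0x31
  0x31 ⊕ 0x0A = 0x3B
  0x3B ⊕ 0xD4 = 0xEF
  0xEF ⊕ 0x92 = 0x7D
  0x7D ⊕ 0xA9 = 0xD4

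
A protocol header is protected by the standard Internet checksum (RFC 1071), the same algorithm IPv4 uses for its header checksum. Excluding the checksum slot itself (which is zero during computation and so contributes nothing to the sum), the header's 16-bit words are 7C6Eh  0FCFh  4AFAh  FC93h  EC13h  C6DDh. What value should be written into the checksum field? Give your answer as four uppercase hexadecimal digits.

7942

One's-complement addition (fold any carry out of bit 15 back into bit 0):
  0x7C6E + 0x0FCF = 0x08C3D
  0x8C3D + 0x4AFA = 0x0D737
  0xD737 + 0xFC93 = 0x1D3CA → wrap carry → 0xD3CB
  0xD3CB + 0xEC13 = 0x1BFDE → wrap carry → 0xBFDF
  0xBFDF + 0xC6DD = 0x186BC → wrap carry → 0x86BD
One's-complement sum = 0x86BD.
Checksum = ~0x86BD & 0xFFFF = 0x7942.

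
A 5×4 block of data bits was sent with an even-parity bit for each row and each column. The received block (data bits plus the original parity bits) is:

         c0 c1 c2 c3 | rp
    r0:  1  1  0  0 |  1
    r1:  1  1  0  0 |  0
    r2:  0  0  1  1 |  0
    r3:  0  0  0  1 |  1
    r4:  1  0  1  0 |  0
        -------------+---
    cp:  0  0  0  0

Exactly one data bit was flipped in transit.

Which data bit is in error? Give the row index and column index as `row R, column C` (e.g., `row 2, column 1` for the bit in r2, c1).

row 0, column 0

Recompute each row's even parity and compare to rp:
  r0: data parity 0, sent rp 1 → mismatch
  r1: data parity 0, sent rp 0 → ok
  r2: data parity 0, sent rp 0 → ok
  r3: data parity 1, sent rp 1 → ok
  r4: data parity 0, sent rp 0 → ok
Recompute each column's even parity and compare to cp:
  c0: data parity 1, sent cp 0 → mismatch
  c1: data parity 0, sent cp 0 → ok
  c2: data parity 0, sent cp 0 → ok
  c3: data parity 0, sent cp 0 → ok
Exactly one row (r0) and one column (c0) fail → the flipped bit is at their intersection.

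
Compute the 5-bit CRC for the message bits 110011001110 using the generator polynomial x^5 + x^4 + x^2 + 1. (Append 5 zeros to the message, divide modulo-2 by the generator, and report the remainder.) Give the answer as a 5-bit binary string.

Append 5 zeros: 11001100111000000. Divide by 110101 (XOR where the leading bit is 1):
  pos 0: 110011 XOR 110101 = 000110
  pos 3: 110001 XOR 110101 = 000100
  pos 6: 100110 XOR 110101 = 010011
  pos 7: 100110 XOR 110101 = 010011
  pos 8: 100110 XOR 110101 = 010011
  pos 9: 100110 XOR 110101 = 010011
  pos 10: 100110 XOR 110101 = 010011
  pos 11: 100110 XOR 110101 = 010011
Remainder (last 5 bits) = 10011. This is the CRC / FCS.

10011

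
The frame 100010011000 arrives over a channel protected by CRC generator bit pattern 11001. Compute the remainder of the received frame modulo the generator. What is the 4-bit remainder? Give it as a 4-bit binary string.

1011

Modulo-2 division of 100010011000 by 11001:
  pos 0: 10001 XOR 11001 = 01000
  pos 1: 10000 XOR 11001 = 01001
  pos 2: 10010 XOR 11001 = 01011
  pos 3: 10111 XOR 11001 = 01110
  pos 4: 11101 XOR 11001 = 00100
  pos 6: 10000 XOR 11001 = 01001
  pos 7: 10010 XOR 11001 = 01011
Remainder = 1011 (nonzero — an error is detected).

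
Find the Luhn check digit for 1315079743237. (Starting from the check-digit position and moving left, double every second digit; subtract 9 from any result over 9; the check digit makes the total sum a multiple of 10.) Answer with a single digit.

2

Partial digits right→left: 7 3 2 3 4 7 9 7 0 5 1 3 1
Double every second digit counting from the check-digit position (so the 1st, 3rd, 5th, ... of the partial from the right).
  doubled (with −9 where >9): 5 4 8 9 0 2 2 → sum 30
  kept as-is: 3 3 7 7 5 3 → sum 28
Total = 30 + 28 = 58.
Check digit = (10 − (58 mod 10)) mod 10 = 2.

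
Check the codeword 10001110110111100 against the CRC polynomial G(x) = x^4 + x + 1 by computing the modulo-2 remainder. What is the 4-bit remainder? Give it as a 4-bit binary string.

Modulo-2 division of 10001110110111100 by 10011:
  pos 0: 10001 XOR 10011 = 00010
  pos 3: 10110 XOR 10011 = 00101
  pos 5: 10111 XOR 10011 = 00100
  pos 7: 10001 XOR 10011 = 00010
  pos 10: 10111 XOR 10011 = 00100
  pos 12: 10000 XOR 10011 = 00011
Remainder = 0011 (nonzero — an error is detected).

0011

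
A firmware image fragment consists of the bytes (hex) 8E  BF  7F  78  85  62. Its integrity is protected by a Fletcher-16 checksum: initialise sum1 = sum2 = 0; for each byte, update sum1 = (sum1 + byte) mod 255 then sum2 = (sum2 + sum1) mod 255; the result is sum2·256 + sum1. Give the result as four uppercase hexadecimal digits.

EA2E

Running sums (mod 255):
  after byte 0 (8E): sum1=142, sum2=142
  after byte 1 (BF): sum1=78, sum2=220
  after byte 2 (7F): sum1=205, sum2=170
  after byte 3 (78): sum1=70, sum2=240
  after byte 4 (85): sum1=203, sum2=188
  after byte 5 (62): sum1=46, sum2=234
Checksum = sum2·256 + sum1 = 234·256 + 46 = 59950 = 0xEA2E.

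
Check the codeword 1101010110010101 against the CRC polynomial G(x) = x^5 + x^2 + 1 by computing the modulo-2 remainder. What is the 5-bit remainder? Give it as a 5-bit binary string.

10001

Modulo-2 division of 1101010110010101 by 100101:
  pos 0: 110101 XOR 100101 = 010000
  pos 1: 100000 XOR 100101 = 000101
  pos 4: 101110 XOR 100101 = 001011
  pos 6: 101101 XOR 100101 = 001000
  pos 8: 100001 XOR 100101 = 000100
Remainder = 10001 (nonzero — an error is detected).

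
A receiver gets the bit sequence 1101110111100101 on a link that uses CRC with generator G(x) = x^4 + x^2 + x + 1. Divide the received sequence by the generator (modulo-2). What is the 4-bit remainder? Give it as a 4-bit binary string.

Modulo-2 division of 1101110111100101 by 10111:
  pos 0: 11011 XOR 10111 = 01100
  pos 1: 11001 XOR 10111 = 01110
  pos 2: 11100 XOR 10111 = 01011
  pos 3: 10111 XOR 10111 = 00000
  pos 8: 11100 XOR 10111 = 01011
  pos 9: 10111 XOR 10111 = 00000
Remainder = 0001 (nonzero — an error is detected).

0001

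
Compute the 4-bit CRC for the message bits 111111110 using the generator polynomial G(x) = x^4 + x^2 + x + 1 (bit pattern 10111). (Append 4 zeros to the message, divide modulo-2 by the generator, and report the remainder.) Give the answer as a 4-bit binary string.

0011

Append 4 zeros: 1111111100000. Divide by 10111 (XOR where the leading bit is 1):
  pos 0: 11111 XOR 10111 = 01000
  pos 1: 10001 XOR 10111 = 00110
  pos 3: 11011 XOR 10111 = 01100
  pos 4: 11000 XOR 10111 = 01111
  pos 5: 11110 XOR 10111 = 01001
  pos 6: 10010 XOR 10111 = 00101
  pos 8: 10100 XOR 10111 = 00011
Remainder (last 4 bits) = 0011. This is the CRC / FCS.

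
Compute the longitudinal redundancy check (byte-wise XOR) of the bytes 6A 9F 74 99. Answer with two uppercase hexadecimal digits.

XOR the bytes together:
  start with 0x6A
  0x6A ⊕ 0x9F = 0xF5
  0xF5 ⊕ 0x74 = 0x81
  0x81 ⊕ 0x99 = 0x18

18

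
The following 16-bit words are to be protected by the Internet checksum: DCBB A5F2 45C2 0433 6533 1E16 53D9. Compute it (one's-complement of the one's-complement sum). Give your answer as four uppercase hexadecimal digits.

5C39

One's-complement addition (fold any carry out of bit 15 back into bit 0):
  0xDCBB + 0xA5F2 = 0x182AD → wrap carry → 0x82AE
  0x82AE + 0x45C2 = 0x0C870
  0xC870 + 0x0433 = 0x0CCA3
  0xCCA3 + 0x6533 = 0x131D6 → wrap carry → 0x31D7
  0x31D7 + 0x1E16 = 0x04FED
  0x4FED + 0x53D9 = 0x0A3C6
One's-complement sum = 0xA3C6.
Checksum = ~0xA3C6 & 0xFFFF = 0x5C39.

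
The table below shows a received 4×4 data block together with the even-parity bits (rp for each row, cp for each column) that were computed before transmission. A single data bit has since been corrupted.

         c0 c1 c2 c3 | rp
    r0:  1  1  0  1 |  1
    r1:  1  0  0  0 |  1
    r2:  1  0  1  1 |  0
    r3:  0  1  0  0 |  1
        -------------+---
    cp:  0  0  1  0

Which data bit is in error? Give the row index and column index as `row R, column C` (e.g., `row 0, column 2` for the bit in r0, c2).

Recompute each row's even parity and compare to rp:
  r0: data parity 1, sent rp 1 → ok
  r1: data parity 1, sent rp 1 → ok
  r2: data parity 1, sent rp 0 → mismatch
  r3: data parity 1, sent rp 1 → ok
Recompute each column's even parity and compare to cp:
  c0: data parity 1, sent cp 0 → mismatch
  c1: data parity 0, sent cp 0 → ok
  c2: data parity 1, sent cp 1 → ok
  c3: data parity 0, sent cp 0 → ok
Exactly one row (r2) and one column (c0) fail → the flipped bit is at their intersection.

row 2, column 0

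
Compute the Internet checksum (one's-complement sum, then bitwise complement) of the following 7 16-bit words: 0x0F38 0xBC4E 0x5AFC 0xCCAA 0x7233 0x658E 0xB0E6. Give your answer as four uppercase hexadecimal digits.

8429

One's-complement addition (fold any carry out of bit 15 back into bit 0):
  0x0F38 + 0xBC4E = 0x0CB86
  0xCB86 + 0x5AFC = 0x12682 → wrap carry → 0x2683
  0x2683 + 0xCCAA = 0x0F32D
  0xF32D + 0x7233 = 0x16560 → wrap carry → 0x6561
  0x6561 + 0x658E = 0x0CAEF
  0xCAEF + 0xB0E6 = 0x17BD5 → wrap carry → 0x7BD6
One's-complement sum = 0x7BD6.
Checksum = ~0x7BD6 & 0xFFFF = 0x8429.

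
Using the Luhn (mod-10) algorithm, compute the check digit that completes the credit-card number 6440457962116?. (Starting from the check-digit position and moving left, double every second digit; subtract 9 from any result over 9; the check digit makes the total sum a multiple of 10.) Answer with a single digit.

7

Partial digits right→left: 6 1 1 2 6 9 7 5 4 0 4 4 6
Double every second digit counting from the check-digit position (so the 1st, 3rd, 5th, ... of the partial from the right).
  doubled (with −9 where >9): 3 2 3 5 8 8 3 → sum 32
  kept as-is: 1 2 9 5 0 4 → sum 21
Total = 32 + 21 = 53.
Check digit = (10 − (53 mod 10)) mod 10 = 7.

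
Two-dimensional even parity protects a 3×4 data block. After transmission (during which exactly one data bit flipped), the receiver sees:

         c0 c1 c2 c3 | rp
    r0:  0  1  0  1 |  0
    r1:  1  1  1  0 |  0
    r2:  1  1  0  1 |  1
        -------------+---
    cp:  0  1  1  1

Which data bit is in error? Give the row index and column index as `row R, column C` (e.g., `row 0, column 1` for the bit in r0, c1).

Recompute each row's even parity and compare to rp:
  r0: data parity 0, sent rp 0 → ok
  r1: data parity 1, sent rp 0 → mismatch
  r2: data parity 1, sent rp 1 → ok
Recompute each column's even parity and compare to cp:
  c0: data parity 0, sent cp 0 → ok
  c1: data parity 1, sent cp 1 → ok
  c2: data parity 1, sent cp 1 → ok
  c3: data parity 0, sent cp 1 → mismatch
Exactly one row (r1) and one column (c3) fail → the flipped bit is at their intersection.

row 1, column 3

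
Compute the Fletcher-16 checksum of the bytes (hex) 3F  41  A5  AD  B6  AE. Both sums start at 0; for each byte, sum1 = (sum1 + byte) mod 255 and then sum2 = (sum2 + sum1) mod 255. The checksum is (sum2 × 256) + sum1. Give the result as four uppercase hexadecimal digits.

Running sums (mod 255):
  after byte 0 (3F): sum1=63, sum2=63
  after byte 1 (41): sum1=128, sum2=191
  after byte 2 (A5): sum1=38, sum2=229
  after byte 3 (AD): sum1=211, sum2=185
  after byte 4 (B6): sum1=138, sum2=68
  after byte 5 (AE): sum1=57, sum2=125
Checksum = sum2·256 + sum1 = 125·256 + 57 = 32057 = 0x7D39.

7D39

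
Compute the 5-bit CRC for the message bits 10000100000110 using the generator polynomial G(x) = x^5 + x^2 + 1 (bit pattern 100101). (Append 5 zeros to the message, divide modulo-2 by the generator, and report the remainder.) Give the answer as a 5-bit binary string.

Append 5 zeros: 1000010000011000000. Divide by 100101 (XOR where the leading bit is 1):
  pos 0: 100001 XOR 100101 = 000100
  pos 3: 100000 XOR 100101 = 000101
  pos 6: 101001 XOR 100101 = 001100
  pos 8: 110010 XOR 100101 = 010111
  pos 9: 101110 XOR 100101 = 001011
  pos 11: 101100 XOR 100101 = 001001
  pos 13: 100100 XOR 100101 = 000001
Remainder (last 5 bits) = 00001. This is the CRC / FCS.

00001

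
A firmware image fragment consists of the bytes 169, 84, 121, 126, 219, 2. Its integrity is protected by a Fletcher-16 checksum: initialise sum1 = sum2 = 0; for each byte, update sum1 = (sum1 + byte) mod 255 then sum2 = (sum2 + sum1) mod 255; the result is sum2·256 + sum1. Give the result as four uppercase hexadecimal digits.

BAD3

Running sums (mod 255):
  after byte 0 (169): sum1=169, sum2=169
  after byte 1 (84): sum1=253, sum2=167
  after byte 2 (121): sum1=119, sum2=31
  after byte 3 (126): sum1=245, sum2=21
  after byte 4 (219): sum1=209, sum2=230
  after byte 5 (2): sum1=211, sum2=186
Checksum = sum2·256 + sum1 = 186·256 + 211 = 47827 = 0xBAD3.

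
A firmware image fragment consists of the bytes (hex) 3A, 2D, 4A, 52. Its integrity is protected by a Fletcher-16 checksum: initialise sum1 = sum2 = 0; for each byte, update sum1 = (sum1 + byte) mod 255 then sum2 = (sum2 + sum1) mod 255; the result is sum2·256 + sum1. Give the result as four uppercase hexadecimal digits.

5704

Running sums (mod 255):
  after byte 0 (3A): sum1=58, sum2=58
  after byte 1 (2D): sum1=103, sum2=161
  after byte 2 (4A): sum1=177, sum2=83
  after byte 3 (52): sum1=4, sum2=87
Checksum = sum2·256 + sum1 = 87·256 + 4 = 22276 = 0x5704.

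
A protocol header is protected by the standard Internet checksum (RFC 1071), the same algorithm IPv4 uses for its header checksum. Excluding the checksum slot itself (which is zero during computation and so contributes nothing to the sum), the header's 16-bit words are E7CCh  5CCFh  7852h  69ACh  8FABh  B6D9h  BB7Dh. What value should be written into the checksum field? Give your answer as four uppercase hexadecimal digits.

D761

One's-complement addition (fold any carry out of bit 15 back into bit 0):
  0xE7CC + 0x5CCF = 0x1449B → wrap carry → 0x449C
  0x449C + 0x7852 = 0x0BCEE
  0xBCEE + 0x69AC = 0x1269A → wrap carry → 0x269B
  0x269B + 0x8FAB = 0x0B646
  0xB646 + 0xB6D9 = 0x16D1F → wrap carry → 0x6D20
  0x6D20 + 0xBB7D = 0x1289D → wrap carry → 0x289E
One's-complement sum = 0x289E.
Checksum = ~0x289E & 0xFFFF = 0xD761.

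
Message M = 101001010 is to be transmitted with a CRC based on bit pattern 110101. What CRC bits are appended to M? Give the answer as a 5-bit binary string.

01010

Append 5 zeros: 10100101000000. Divide by 110101 (XOR where the leading bit is 1):
  pos 0: 101001 XOR 110101 = 011100
  pos 1: 111000 XOR 110101 = 001101
  pos 3: 110110 XOR 110101 = 000011
  pos 7: 110000 XOR 110101 = 000101
Remainder (last 5 bits) = 01010. This is the CRC / FCS.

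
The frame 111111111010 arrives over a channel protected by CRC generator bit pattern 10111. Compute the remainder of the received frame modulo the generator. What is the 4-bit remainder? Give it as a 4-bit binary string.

Modulo-2 division of 111111111010 by 10111:
  pos 0: 11111 XOR 10111 = 01000
  pos 1: 10001 XOR 10111 = 00110
  pos 3: 11011 XOR 10111 = 01100
  pos 4: 11001 XOR 10111 = 01110
  pos 5: 11100 XOR 10111 = 01011
  pos 6: 10111 XOR 10111 = 00000
Remainder = 0000 (zero — the frame passes the CRC check).

0000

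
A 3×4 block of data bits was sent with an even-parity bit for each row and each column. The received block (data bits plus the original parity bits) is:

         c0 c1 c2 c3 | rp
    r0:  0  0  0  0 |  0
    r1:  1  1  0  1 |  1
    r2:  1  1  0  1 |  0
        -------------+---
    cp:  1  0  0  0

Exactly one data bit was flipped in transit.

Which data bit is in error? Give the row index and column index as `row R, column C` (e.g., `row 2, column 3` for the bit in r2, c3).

Recompute each row's even parity and compare to rp:
  r0: data parity 0, sent rp 0 → ok
  r1: data parity 1, sent rp 1 → ok
  r2: data parity 1, sent rp 0 → mismatch
Recompute each column's even parity and compare to cp:
  c0: data parity 0, sent cp 1 → mismatch
  c1: data parity 0, sent cp 0 → ok
  c2: data parity 0, sent cp 0 → ok
  c3: data parity 0, sent cp 0 → ok
Exactly one row (r2) and one column (c0) fail → the flipped bit is at their intersection.

row 2, column 0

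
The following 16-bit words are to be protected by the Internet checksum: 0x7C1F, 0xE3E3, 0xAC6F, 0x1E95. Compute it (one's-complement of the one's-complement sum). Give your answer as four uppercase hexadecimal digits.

D4F7

One's-complement addition (fold any carry out of bit 15 back into bit 0):
  0x7C1F + 0xE3E3 = 0x16002 → wrap carry → 0x6003
  0x6003 + 0xAC6F = 0x10C72 → wrap carry → 0x0C73
  0x0C73 + 0x1E95 = 0x02B08
One's-complement sum = 0x2B08.
Checksum = ~0x2B08 & 0xFFFF = 0xD4F7.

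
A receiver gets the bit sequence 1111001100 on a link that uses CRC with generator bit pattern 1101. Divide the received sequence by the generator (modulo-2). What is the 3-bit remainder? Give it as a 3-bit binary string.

Modulo-2 division of 1111001100 by 1101:
  pos 0: 1111 XOR 1101 = 0010
  pos 2: 1000 XOR 1101 = 0101
  pos 3: 1011 XOR 1101 = 0110
  pos 4: 1101 XOR 1101 = 0000
Remainder = 000 (zero — the frame passes the CRC check).

000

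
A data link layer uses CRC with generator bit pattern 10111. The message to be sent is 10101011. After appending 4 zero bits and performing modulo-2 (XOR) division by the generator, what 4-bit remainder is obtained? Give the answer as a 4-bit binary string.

1011

Append 4 zeros: 101010110000. Divide by 10111 (XOR where the leading bit is 1):
  pos 0: 10101 XOR 10111 = 00010
  pos 3: 10011 XOR 10111 = 00100
  pos 5: 10000 XOR 10111 = 00111
  pos 7: 11100 XOR 10111 = 01011
Remainder (last 4 bits) = 1011. This is the CRC / FCS.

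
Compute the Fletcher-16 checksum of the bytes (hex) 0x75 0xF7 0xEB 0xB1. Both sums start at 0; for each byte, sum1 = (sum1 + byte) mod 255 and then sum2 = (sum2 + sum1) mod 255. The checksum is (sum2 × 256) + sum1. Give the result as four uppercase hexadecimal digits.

470B

Running sums (mod 255):
  after byte 0 (0x75): sum1=117, sum2=117
  after byte 1 (0xF7): sum1=109, sum2=226
  after byte 2 (0xEB): sum1=89, sum2=60
  after byte 3 (0xB1): sum1=11, sum2=71
Checksum = sum2·256 + sum1 = 71·256 + 11 = 18187 = 0x470B.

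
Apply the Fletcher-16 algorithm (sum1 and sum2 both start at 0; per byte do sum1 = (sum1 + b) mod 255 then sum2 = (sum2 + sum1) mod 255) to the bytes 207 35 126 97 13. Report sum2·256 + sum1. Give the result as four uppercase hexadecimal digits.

E6DF

Running sums (mod 255):
  after byte 0 (207): sum1=207, sum2=207
  after byte 1 (35): sum1=242, sum2=194
  after byte 2 (126): sum1=113, sum2=52
  after byte 3 (97): sum1=210, sum2=7
  after byte 4 (13): sum1=223, sum2=230
Checksum = sum2·256 + sum1 = 230·256 + 223 = 59103 = 0xE6DF.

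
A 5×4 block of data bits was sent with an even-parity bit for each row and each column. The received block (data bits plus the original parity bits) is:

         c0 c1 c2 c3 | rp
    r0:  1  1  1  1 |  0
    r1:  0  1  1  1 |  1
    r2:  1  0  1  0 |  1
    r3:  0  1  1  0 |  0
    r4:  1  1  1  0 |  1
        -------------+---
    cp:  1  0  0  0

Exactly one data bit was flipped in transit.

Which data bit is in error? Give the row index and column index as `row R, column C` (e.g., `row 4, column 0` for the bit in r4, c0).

Recompute each row's even parity and compare to rp:
  r0: data parity 0, sent rp 0 → ok
  r1: data parity 1, sent rp 1 → ok
  r2: data parity 0, sent rp 1 → mismatch
  r3: data parity 0, sent rp 0 → ok
  r4: data parity 1, sent rp 1 → ok
Recompute each column's even parity and compare to cp:
  c0: data parity 1, sent cp 1 → ok
  c1: data parity 0, sent cp 0 → ok
  c2: data parity 1, sent cp 0 → mismatch
  c3: data parity 0, sent cp 0 → ok
Exactly one row (r2) and one column (c2) fail → the flipped bit is at their intersection.

row 2, column 2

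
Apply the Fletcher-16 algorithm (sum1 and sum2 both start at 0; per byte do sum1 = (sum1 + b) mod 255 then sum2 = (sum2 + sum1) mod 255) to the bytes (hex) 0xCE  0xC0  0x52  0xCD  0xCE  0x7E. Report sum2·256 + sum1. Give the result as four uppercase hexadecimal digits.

6BFC

Running sums (mod 255):
  after byte 0 (0xCE): sum1=206, sum2=206
  after byte 1 (0xC0): sum1=143, sum2=94
  after byte 2 (0x52): sum1=225, sum2=64
  after byte 3 (0xCD): sum1=175, sum2=239
  after byte 4 (0xCE): sum1=126, sum2=110
  after byte 5 (0x7E): sum1=252, sum2=107
Checksum = sum2·256 + sum1 = 107·256 + 252 = 27644 = 0x6BFC.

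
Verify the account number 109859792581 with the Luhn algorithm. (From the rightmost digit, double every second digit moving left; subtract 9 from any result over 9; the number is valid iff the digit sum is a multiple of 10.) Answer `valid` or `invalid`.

From the right, keep odd positions and double even positions (subtract 9 from any doubled value over 9):
  doubled (positions 2,4,...): 7 4 5 1 9 2 → sum 28
  kept (positions 1,3,...): 1 5 9 9 8 0 → sum 32
Total = 60.
60 mod 10 = 0, so the number is valid.

valid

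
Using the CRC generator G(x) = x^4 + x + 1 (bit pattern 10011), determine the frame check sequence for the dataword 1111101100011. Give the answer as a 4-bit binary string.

Append 4 zeros: 11111011000110000. Divide by 10011 (XOR where the leading bit is 1):
  pos 0: 11111 XOR 10011 = 01100
  pos 1: 11000 XOR 10011 = 01011
  pos 2: 10111 XOR 10011 = 00100
  pos 4: 10010 XOR 10011 = 00001
  pos 8: 10011 XOR 10011 = 00000
Remainder (last 4 bits) = 0000. This is the CRC / FCS.

0000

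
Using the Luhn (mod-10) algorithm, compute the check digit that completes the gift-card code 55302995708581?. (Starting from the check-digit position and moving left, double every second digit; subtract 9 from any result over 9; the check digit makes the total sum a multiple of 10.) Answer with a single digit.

4

Partial digits right→left: 1 8 5 8 0 7 5 9 9 2 0 3 5 5
Double every second digit counting from the check-digit position (so the 1st, 3rd, 5th, ... of the partial from the right).
  doubled (with −9 where >9): 2 1 0 1 9 0 1 → sum 14
  kept as-is: 8 8 7 9 2 3 5 → sum 42
Total = 14 + 42 = 56.
Check digit = (10 − (56 mod 10)) mod 10 = 4.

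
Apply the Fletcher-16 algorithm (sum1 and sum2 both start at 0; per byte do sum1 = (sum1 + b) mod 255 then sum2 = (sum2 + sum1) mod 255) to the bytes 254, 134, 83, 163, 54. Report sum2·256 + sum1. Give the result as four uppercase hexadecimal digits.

8CB2

Running sums (mod 255):
  after byte 0 (254): sum1=254, sum2=254
  after byte 1 (134): sum1=133, sum2=132
  after byte 2 (83): sum1=216, sum2=93
  after byte 3 (163): sum1=124, sum2=217
  after byte 4 (54): sum1=178, sum2=140
Checksum = sum2·256 + sum1 = 140·256 + 178 = 36018 = 0x8CB2.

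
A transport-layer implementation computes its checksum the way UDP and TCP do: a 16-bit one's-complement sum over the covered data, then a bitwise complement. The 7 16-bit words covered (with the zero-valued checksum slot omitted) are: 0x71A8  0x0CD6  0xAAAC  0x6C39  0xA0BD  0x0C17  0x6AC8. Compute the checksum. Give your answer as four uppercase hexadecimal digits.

52FE

One's-complement addition (fold any carry out of bit 15 back into bit 0):
  0x71A8 + 0x0CD6 = 0x07E7E
  0x7E7E + 0xAAAC = 0x1292A → wrap carry → 0x292B
  0x292B + 0x6C39 = 0x09564
  0x9564 + 0xA0BD = 0x13621 → wrap carry → 0x3622
  0x3622 + 0x0C17 = 0x04239
  0x4239 + 0x6AC8 = 0x0AD01
One's-complement sum = 0xAD01.
Checksum = ~0xAD01 & 0xFFFF = 0x52FE.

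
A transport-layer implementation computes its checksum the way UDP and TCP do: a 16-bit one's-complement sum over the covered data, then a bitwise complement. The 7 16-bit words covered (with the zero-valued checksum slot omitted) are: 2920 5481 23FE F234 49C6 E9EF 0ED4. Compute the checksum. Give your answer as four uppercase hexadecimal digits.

29A1

One's-complement addition (fold any carry out of bit 15 back into bit 0):
  0x2920 + 0x5481 = 0x07DA1
  0x7DA1 + 0x23FE = 0x0A19F
  0xA19F + 0xF234 = 0x193D3 → wrap carry → 0x93D4
  0x93D4 + 0x49C6 = 0x0DD9A
  0xDD9A + 0xE9EF = 0x1C789 → wrap carry → 0xC78A
  0xC78A + 0x0ED4 = 0x0D65E
One's-complement sum = 0xD65E.
Checksum = ~0xD65E & 0xFFFF = 0x29A1.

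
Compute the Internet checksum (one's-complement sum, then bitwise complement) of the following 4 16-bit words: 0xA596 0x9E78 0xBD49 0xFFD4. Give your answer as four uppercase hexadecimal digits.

One's-complement addition (fold any carry out of bit 15 back into bit 0):
  0xA596 + 0x9E78 = 0x1440E → wrap carry → 0x440F
  0x440F + 0xBD49 = 0x10158 → wrap carry → 0x0159
  0x0159 + 0xFFD4 = 0x1012D → wrap carry → 0x012E
One's-complement sum = 0x012E.
Checksum = ~0x012E & 0xFFFF = 0xFED1.

FED1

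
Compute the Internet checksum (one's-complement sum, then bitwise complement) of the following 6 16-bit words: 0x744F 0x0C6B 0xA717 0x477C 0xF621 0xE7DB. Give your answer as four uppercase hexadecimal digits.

B2B3

One's-complement addition (fold any carry out of bit 15 back into bit 0):
  0x744F + 0x0C6B = 0x080BA
  0x80BA + 0xA717 = 0x127D1 → wrap carry → 0x27D2
  0x27D2 + 0x477C = 0x06F4E
  0x6F4E + 0xF621 = 0x1656F → wrap carry → 0x6570
  0x6570 + 0xE7DB = 0x14D4B → wrap carry → 0x4D4C
One's-complement sum = 0x4D4C.
Checksum = ~0x4D4C & 0xFFFF = 0xB2B3.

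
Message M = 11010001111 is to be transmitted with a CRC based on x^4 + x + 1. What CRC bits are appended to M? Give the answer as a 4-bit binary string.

1000

Append 4 zeros: 110100011110000. Divide by 10011 (XOR where the leading bit is 1):
  pos 0: 11010 XOR 10011 = 01001
  pos 1: 10010 XOR 10011 = 00001
  pos 5: 10111 XOR 10011 = 00100
  pos 7: 10010 XOR 10011 = 00001
Remainder (last 4 bits) = 1000. This is the CRC / FCS.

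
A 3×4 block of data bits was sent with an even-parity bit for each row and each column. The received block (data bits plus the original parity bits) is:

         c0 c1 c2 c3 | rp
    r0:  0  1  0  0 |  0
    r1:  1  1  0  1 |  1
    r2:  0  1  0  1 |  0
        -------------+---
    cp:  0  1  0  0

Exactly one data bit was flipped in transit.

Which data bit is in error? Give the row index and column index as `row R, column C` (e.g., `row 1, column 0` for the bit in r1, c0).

Recompute each row's even parity and compare to rp:
  r0: data parity 1, sent rp 0 → mismatch
  r1: data parity 1, sent rp 1 → ok
  r2: data parity 0, sent rp 0 → ok
Recompute each column's even parity and compare to cp:
  c0: data parity 1, sent cp 0 → mismatch
  c1: data parity 1, sent cp 1 → ok
  c2: data parity 0, sent cp 0 → ok
  c3: data parity 0, sent cp 0 → ok
Exactly one row (r0) and one column (c0) fail → the flipped bit is at their intersection.

row 0, column 0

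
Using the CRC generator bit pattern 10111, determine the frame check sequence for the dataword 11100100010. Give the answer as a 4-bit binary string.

Append 4 zeros: 111001000100000. Divide by 10111 (XOR where the leading bit is 1):
  pos 0: 11100 XOR 10111 = 01011
  pos 1: 10111 XOR 10111 = 00000
  pos 9: 10000 XOR 10111 = 00111
Remainder (last 4 bits) = 1110. This is the CRC / FCS.

1110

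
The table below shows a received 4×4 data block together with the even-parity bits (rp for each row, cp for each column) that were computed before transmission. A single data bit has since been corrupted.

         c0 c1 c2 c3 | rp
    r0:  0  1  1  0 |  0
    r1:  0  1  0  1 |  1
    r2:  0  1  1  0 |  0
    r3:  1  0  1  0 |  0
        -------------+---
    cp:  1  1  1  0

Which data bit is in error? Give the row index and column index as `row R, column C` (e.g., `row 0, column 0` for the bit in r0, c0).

row 1, column 3

Recompute each row's even parity and compare to rp:
  r0: data parity 0, sent rp 0 → ok
  r1: data parity 0, sent rp 1 → mismatch
  r2: data parity 0, sent rp 0 → ok
  r3: data parity 0, sent rp 0 → ok
Recompute each column's even parity and compare to cp:
  c0: data parity 1, sent cp 1 → ok
  c1: data parity 1, sent cp 1 → ok
  c2: data parity 1, sent cp 1 → ok
  c3: data parity 1, sent cp 0 → mismatch
Exactly one row (r1) and one column (c3) fail → the flipped bit is at their intersection.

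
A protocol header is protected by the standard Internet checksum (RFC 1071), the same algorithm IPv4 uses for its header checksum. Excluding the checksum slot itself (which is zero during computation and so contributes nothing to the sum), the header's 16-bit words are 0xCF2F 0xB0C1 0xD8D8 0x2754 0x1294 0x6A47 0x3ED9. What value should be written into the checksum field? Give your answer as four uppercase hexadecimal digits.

C42C

One's-complement addition (fold any carry out of bit 15 back into bit 0):
  0xCF2F + 0xB0C1 = 0x17FF0 → wrap carry → 0x7FF1
  0x7FF1 + 0xD8D8 = 0x158C9 → wrap carry → 0x58CA
  0x58CA + 0x2754 = 0x0801E
  0x801E + 0x1294 = 0x092B2
  0x92B2 + 0x6A47 = 0x0FCF9
  0xFCF9 + 0x3ED9 = 0x13BD2 → wrap carry → 0x3BD3
One's-complement sum = 0x3BD3.
Checksum = ~0x3BD3 & 0xFFFF = 0xC42C.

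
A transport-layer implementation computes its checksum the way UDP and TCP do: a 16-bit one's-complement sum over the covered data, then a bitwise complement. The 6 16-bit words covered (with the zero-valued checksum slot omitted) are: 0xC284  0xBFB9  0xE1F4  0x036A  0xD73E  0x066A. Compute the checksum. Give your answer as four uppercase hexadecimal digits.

One's-complement addition (fold any carry out of bit 15 back into bit 0):
  0xC284 + 0xBFB9 = 0x1823D → wrap carry → 0x823E
  0x823E + 0xE1F4 = 0x16432 → wrap carry → 0x6433
  0x6433 + 0x036A = 0x0679D
  0x679D + 0xD73E = 0x13EDB → wrap carry → 0x3EDC
  0x3EDC + 0x066A = 0x04546
One's-complement sum = 0x4546.
Checksum = ~0x4546 & 0xFFFF = 0xBAB9.

BAB9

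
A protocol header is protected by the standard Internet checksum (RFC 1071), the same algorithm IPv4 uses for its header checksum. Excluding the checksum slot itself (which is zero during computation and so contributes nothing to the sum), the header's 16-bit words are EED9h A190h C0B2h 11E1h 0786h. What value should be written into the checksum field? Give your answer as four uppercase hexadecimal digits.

957B

One's-complement addition (fold any carry out of bit 15 back into bit 0):
  0xEED9 + 0xA190 = 0x19069 → wrap carry → 0x906A
  0x906A + 0xC0B2 = 0x1511C → wrap carry → 0x511D
  0x511D + 0x11E1 = 0x062FE
  0x62FE + 0x0786 = 0x06A84
One's-complement sum = 0x6A84.
Checksum = ~0x6A84 & 0xFFFF = 0x957B.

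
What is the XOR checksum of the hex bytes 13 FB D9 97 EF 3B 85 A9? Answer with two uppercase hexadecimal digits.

XOR the bytes together:
  start with 0x13
  0x13 ⊕ 0xFB = 0xE8
  0xE8 ⊕ 0xD9 = 0x31
  0x31 ⊕ 0x97 = 0xA6
  0xA6 ⊕ 0xEF = 0x49
  0x49 ⊕ 0x3B = 0x72
  0x72 ⊕ 0x85 = 0xF7
  0xF7 ⊕ 0xA9 = 0x5E

5E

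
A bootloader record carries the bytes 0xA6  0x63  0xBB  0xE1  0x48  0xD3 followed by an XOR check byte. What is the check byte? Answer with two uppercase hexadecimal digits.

04

XOR the bytes together:
  start with 0xA6
  0xA6 ⊕ 0x63 = 0xC5
  0xC5 ⊕ 0xBB = 0x7E
  0x7E ⊕ 0xE1 = 0x9F
  0x9F ⊕ 0x48 = 0xD7
  0xD7 ⊕ 0xD3 = 0x04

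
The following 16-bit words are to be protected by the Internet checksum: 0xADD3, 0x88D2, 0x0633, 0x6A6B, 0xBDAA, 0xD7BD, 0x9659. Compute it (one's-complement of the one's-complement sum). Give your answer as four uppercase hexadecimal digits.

One's-complement addition (fold any carry out of bit 15 back into bit 0):
  0xADD3 + 0x88D2 = 0x136A5 → wrap carry → 0x36A6
  0x36A6 + 0x0633 = 0x03CD9
  0x3CD9 + 0x6A6B = 0x0A744
  0xA744 + 0xBDAA = 0x164EE → wrap carry → 0x64EF
  0x64EF + 0xD7BD = 0x13CAC → wrap carry → 0x3CAD
  0x3CAD + 0x9659 = 0x0D306
One's-complement sum = 0xD306.
Checksum = ~0xD306 & 0xFFFF = 0x2CF9.

2CF9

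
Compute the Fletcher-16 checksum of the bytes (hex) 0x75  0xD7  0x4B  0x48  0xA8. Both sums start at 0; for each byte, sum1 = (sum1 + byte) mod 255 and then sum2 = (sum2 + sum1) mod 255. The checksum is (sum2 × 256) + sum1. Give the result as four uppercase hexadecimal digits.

Running sums (mod 255):
  after byte 0 (0x75): sum1=117, sum2=117
  after byte 1 (0xD7): sum1=77, sum2=194
  after byte 2 (0x4B): sum1=152, sum2=91
  after byte 3 (0x48): sum1=224, sum2=60
  after byte 4 (0xA8): sum1=137, sum2=197
Checksum = sum2·256 + sum1 = 197·256 + 137 = 50569 = 0xC589.

C589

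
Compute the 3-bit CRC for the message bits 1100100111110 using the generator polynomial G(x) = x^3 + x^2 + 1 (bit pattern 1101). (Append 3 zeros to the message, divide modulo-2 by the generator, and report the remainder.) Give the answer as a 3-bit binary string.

Append 3 zeros: 1100100111110000. Divide by 1101 (XOR where the leading bit is 1):
  pos 0: 1100 XOR 1101 = 0001
  pos 3: 1100 XOR 1101 = 0001
  pos 6: 1111 XOR 1101 = 0010
  pos 8: 1011 XOR 1101 = 0110
  pos 9: 1100 XOR 1101 = 0001
  pos 12: 1000 XOR 1101 = 0101
Remainder (last 3 bits) = 101. This is the CRC / FCS.

101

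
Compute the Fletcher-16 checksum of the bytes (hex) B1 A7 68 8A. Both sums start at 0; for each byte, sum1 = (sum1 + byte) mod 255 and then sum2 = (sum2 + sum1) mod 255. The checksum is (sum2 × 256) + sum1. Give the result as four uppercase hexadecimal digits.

194C

Running sums (mod 255):
  after byte 0 (B1): sum1=177, sum2=177
  after byte 1 (A7): sum1=89, sum2=11
  after byte 2 (68): sum1=193, sum2=204
  after byte 3 (8A): sum1=76, sum2=25
Checksum = sum2·256 + sum1 = 25·256 + 76 = 6476 = 0x194C.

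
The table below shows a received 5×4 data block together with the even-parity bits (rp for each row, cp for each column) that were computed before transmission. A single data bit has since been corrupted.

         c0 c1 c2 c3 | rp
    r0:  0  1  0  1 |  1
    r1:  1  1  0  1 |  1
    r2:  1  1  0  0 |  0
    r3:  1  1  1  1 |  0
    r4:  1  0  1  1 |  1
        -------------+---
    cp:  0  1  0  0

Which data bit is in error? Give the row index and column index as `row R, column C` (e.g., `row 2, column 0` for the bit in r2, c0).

Recompute each row's even parity and compare to rp:
  r0: data parity 0, sent rp 1 → mismatch
  r1: data parity 1, sent rp 1 → ok
  r2: data parity 0, sent rp 0 → ok
  r3: data parity 0, sent rp 0 → ok
  r4: data parity 1, sent rp 1 → ok
Recompute each column's even parity and compare to cp:
  c0: data parity 0, sent cp 0 → ok
  c1: data parity 0, sent cp 1 → mismatch
  c2: data parity 0, sent cp 0 → ok
  c3: data parity 0, sent cp 0 → ok
Exactly one row (r0) and one column (c1) fail → the flipped bit is at their intersection.

row 0, column 1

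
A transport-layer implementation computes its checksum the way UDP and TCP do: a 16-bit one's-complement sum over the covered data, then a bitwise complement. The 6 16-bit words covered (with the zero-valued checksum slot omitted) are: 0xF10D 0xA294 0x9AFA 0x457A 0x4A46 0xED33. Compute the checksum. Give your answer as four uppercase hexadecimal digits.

546E

One's-complement addition (fold any carry out of bit 15 back into bit 0):
  0xF10D + 0xA294 = 0x193A1 → wrap carry → 0x93A2
  0x93A2 + 0x9AFA = 0x12E9C → wrap carry → 0x2E9D
  0x2E9D + 0x457A = 0x07417
  0x7417 + 0x4A46 = 0x0BE5D
  0xBE5D + 0xED33 = 0x1AB90 → wrap carry → 0xAB91
One's-complement sum = 0xAB91.
Checksum = ~0xAB91 & 0xFFFF = 0x546E.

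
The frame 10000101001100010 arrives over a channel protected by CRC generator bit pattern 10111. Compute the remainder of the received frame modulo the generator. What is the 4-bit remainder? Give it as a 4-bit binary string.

0000

Modulo-2 division of 10000101001100010 by 10111:
  pos 0: 10000 XOR 10111 = 00111
  pos 2: 11110 XOR 10111 = 01001
  pos 3: 10011 XOR 10111 = 00100
  pos 5: 10000 XOR 10111 = 00111
  pos 7: 11111 XOR 10111 = 01000
  pos 8: 10000 XOR 10111 = 00111
  pos 10: 11100 XOR 10111 = 01011
  pos 11: 10111 XOR 10111 = 00000
Remainder = 0000 (zero — the frame passes the CRC check).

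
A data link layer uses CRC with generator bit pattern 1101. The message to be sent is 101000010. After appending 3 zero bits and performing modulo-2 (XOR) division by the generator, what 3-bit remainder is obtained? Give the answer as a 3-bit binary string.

100

Append 3 zeros: 101000010000. Divide by 1101 (XOR where the leading bit is 1):
  pos 0: 1010 XOR 1101 = 0111
  pos 1: 1110 XOR 1101 = 0011
  pos 3: 1100 XOR 1101 = 0001
  pos 6: 1100 XOR 1101 = 0001
Remainder (last 3 bits) = 100. This is the CRC / FCS.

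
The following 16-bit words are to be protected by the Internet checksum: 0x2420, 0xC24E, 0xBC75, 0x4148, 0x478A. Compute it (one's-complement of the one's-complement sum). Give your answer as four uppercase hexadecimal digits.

One's-complement addition (fold any carry out of bit 15 back into bit 0):
  0x2420 + 0xC24E = 0x0E66E
  0xE66E + 0xBC75 = 0x1A2E3 → wrap carry → 0xA2E4
  0xA2E4 + 0x4148 = 0x0E42C
  0xE42C + 0x478A = 0x12BB6 → wrap carry → 0x2BB7
One's-complement sum = 0x2BB7.
Checksum = ~0x2BB7 & 0xFFFF = 0xD448.

D448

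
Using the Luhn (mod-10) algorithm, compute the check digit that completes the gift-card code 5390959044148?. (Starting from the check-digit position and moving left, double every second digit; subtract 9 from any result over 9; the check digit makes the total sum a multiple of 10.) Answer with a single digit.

Partial digits right→left: 8 4 1 4 4 0 9 5 9 0 9 3 5
Double every second digit counting from the check-digit position (so the 1st, 3rd, 5th, ... of the partial from the right).
  doubled (with −9 where >9): 7 2 8 9 9 9 1 → sum 45
  kept as-is: 4 4 0 5 0 3 → sum 16
Total = 45 + 16 = 61.
Check digit = (10 − (61 mod 10)) mod 10 = 9.

9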